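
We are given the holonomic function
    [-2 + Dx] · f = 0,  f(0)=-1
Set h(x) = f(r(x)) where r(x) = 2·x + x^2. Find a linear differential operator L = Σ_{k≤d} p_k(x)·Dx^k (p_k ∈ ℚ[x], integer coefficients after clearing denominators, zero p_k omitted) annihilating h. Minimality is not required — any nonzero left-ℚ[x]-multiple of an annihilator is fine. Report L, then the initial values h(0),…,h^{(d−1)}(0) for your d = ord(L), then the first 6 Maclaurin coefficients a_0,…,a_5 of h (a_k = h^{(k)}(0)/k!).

f: a_k = -1, -2, -2, -4/3, -2/3, -4/15, …
f∘r: x↦r, Dx↦Dx/r' in L_f ⇒ L₀.
L = (-4 - 4·x) + Dx  (order 1).
h: a_k = -1, -4, -10, -56/3, -86/3, -568/15, …
ICs: h(0) = -1.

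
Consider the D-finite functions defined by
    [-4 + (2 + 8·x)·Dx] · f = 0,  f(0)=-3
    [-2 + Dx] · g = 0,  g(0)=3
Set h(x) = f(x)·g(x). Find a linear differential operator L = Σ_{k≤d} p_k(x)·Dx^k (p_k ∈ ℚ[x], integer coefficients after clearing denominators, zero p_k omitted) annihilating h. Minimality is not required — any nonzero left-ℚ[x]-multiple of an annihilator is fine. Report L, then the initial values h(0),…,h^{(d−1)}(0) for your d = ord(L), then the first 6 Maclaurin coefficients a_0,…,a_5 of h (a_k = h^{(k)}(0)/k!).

f: a_k = -3, -6, 6, -12, 30, -84, …
g: a_k = 3, 6, 6, 4, 2, 4/5, …
Product ⇒ symmetric product L₀, ord ≤ 1.
L = (-4 - 8·x) + (1 + 4·x)·Dx  (order 1).
h: a_k = -9, -36, -36, -48, 24, -672/5, …
ICs: h(0) = -9.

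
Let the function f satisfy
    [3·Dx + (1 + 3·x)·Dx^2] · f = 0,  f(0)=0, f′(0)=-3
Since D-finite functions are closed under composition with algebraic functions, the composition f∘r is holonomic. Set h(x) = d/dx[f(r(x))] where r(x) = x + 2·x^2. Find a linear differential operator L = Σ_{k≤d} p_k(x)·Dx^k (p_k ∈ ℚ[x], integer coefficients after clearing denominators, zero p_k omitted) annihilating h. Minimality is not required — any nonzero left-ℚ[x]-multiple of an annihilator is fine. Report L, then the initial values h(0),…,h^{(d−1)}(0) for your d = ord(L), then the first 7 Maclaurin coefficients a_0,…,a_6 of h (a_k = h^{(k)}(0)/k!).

f: a_k = 0, -3, 9/2, -9, 81/4, -243/5, 243/2, …
f∘r: x↦r, Dx↦Dx/r' in L_f ⇒ L₀.
h=h₀': d/dx-closure on L₀ ⇒ L.
L = (-1 + 12·x + 24·x^2) + (1 + 7·x + 18·x^2 + 24·x^3)·Dx  (order 1).
h: a_k = -3, -3, 27, -63, 27, 297, -1053, …
ICs: h(0) = -3.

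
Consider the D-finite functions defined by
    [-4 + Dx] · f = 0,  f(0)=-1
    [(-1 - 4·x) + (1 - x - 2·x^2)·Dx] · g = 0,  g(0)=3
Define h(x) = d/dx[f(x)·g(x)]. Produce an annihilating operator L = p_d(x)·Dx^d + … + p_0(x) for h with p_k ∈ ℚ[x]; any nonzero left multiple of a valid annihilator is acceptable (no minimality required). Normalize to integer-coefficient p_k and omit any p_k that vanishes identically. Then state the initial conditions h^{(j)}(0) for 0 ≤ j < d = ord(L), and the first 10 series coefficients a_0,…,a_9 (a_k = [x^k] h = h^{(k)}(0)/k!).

L = (30 + 4·x - 72·x^2 + 64·x^4) + (-5 + 5·x + 18·x^2 - 8·x^3 - 16·x^4)·Dx  (order 1).
h: a_k = -15, -90, -321, -916, -2343, -5662, -39703/3, -1059192/35, -7150091/105, -143004562/945, …
ICs: h(0) = -15.

f: a_k = -1, -4, -8, -32/3, -32/3, -128/15, -256/45, -1024/315, -512/315, -2048/2835, …
g: a_k = 3, 3, 9, 15, 33, 63, 129, 255, 513, 1023, …
f·g: L₀ = L_f ⊗_s L_g, ord ≤ 1·1.
h=h₀': d/dx-closure on L₀ ⇒ L.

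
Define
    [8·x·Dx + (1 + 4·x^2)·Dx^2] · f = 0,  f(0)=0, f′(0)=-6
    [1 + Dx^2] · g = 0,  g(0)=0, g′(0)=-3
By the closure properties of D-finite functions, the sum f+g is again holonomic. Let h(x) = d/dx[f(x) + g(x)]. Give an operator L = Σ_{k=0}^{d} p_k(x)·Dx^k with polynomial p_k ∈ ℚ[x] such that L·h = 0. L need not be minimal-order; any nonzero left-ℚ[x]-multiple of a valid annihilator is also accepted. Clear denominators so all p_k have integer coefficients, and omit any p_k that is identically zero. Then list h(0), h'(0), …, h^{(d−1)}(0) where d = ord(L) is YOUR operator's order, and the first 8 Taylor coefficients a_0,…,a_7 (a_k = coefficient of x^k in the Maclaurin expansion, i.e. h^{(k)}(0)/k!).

f: a_k = 0, -6, 0, 8, 0, -96/5, 0, 384/7, …
g: a_k = 0, -3, 0, 1/2, 0, -1/40, 0, 1/1680, …
L₀ := lclm(L_f,L_g); ord L₀ ≤ 2+2.
Differentiate: ansatz ord ≤ ord L₀ ⇒ L.
L = (-376·x + 1600·x^3 + 128·x^5) + (-7 + 76·x^2 + 432·x^4 + 64·x^6)·Dx + (-376·x + 1600·x^3 + 128·x^5)·Dx^2 + (-7 + 76·x^2 + 432·x^4 + 64·x^6)·Dx^3  (order 3).
h: a_k = -9, 0, 51/2, 0, -769/8, 0, 92161/240, 0, …
ICs: h(0) = -9, h′(0) = 0, h′′(0) = 51.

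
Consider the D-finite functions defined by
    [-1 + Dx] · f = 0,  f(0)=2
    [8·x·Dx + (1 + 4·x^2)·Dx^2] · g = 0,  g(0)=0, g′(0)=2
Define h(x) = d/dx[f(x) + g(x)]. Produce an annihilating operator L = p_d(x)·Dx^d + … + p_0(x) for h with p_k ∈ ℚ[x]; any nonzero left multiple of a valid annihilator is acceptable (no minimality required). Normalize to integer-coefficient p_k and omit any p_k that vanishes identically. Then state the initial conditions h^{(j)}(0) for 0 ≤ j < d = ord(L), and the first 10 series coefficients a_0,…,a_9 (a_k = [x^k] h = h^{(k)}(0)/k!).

L = (8 - 8·x - 96·x^2 - 32·x^3) + (-9 + 88·x^2 - 16·x^4)·Dx + (1 + 8·x + 8·x^2 + 32·x^3 + 16·x^4)·Dx^2  (order 2).
h: a_k = 4, 2, -7, 1/3, 385/12, 1/60, -46079/360, 1/2520, 10321921/20160, 1/181440, …
ICs: h(0) = 4, h′(0) = 2.

f: a_k = 2, 2, 1, 1/3, 1/12, 1/60, 1/360, 1/2520, 1/20160, 1/181440, …
g: a_k = 0, 2, 0, -8/3, 0, 32/5, 0, -128/7, 0, 512/9, …
L₀ := lclm(L_f,L_g); ord L₀ ≤ 1+2.
h=h₀': d/dx-closure on L₀ ⇒ L.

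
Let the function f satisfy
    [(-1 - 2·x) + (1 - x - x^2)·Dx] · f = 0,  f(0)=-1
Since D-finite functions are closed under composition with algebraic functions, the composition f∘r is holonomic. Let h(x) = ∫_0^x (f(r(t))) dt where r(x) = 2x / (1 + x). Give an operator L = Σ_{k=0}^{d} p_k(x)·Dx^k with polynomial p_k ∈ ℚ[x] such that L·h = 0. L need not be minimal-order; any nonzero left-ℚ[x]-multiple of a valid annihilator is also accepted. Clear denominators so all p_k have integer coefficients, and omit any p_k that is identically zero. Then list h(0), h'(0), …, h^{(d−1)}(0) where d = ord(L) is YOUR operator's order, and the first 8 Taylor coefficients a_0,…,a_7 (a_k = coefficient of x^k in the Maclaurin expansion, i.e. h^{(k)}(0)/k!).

f: a_k = -1, -1, -2, -3, -5, -8, -13, -21, …
Change of var in L_f (x↦r) gives L₀.
∫: right-multiply L₀ by Dx.
L = (2 + 10·x)·Dx + (-1 - x + 5·x^2 + 5·x^3)·Dx^2  (order 2).
h: a_k = 0, -1, -1, -2, -5/2, -6, -25/3, -150/7, …
ICs: h(0) = 0, h′(0) = -1.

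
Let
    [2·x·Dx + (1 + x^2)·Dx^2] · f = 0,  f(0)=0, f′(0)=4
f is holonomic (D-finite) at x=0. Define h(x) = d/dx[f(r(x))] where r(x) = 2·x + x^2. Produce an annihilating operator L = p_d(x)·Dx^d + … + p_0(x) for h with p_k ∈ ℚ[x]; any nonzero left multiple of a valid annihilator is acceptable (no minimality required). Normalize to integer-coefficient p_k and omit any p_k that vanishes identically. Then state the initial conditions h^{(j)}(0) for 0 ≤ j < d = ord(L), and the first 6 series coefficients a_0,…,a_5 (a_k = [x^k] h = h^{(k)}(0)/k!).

f: a_k = 0, 4, 0, -4/3, 0, 4/5, …
Substitute x→r, Dx→(1/r')Dx; clear ⇒ L₀.
h₀' ⇒ L via d/dx closure of L₀.
L = (-1 + 8·x + 16·x^2 + 12·x^3 + 3·x^4) + (1 + x + 4·x^2 + 8·x^3 + 5·x^4 + x^5)·Dx  (order 1).
h: a_k = 8, 8, -32, -64, 88, 376, …
ICs: h(0) = 8.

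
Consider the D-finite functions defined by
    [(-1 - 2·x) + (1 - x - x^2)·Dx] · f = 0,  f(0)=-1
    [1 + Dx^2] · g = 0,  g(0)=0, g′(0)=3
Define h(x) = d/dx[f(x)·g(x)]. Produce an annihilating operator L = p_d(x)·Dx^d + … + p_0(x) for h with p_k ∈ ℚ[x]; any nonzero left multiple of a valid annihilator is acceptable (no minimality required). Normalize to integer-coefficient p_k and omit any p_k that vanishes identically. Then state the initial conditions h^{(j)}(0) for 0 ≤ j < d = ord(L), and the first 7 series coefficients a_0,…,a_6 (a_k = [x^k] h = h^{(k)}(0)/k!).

L = (3 - 2·x - x^2 + 2·x^3 + x^4) + (4 + 10·x + 6·x^2 + 4·x^3)·Dx + (-1 + x^2 + 2·x^3 + x^4)·Dx^2  (order 2).
h: a_k = -3, -6, -33/2, -34, -561/8, -2703/20, -61403/240, …
ICs: h(0) = -3, h′(0) = -6.

f: a_k = -1, -1, -2, -3, -5, -8, -13, …
g: a_k = 0, 3, 0, -1/2, 0, 1/40, 0, …
h₀=f·g: eliminate ⇒ L₀, order ≤ 1·2.
Differentiate: ansatz ord ≤ ord L₀ ⇒ L.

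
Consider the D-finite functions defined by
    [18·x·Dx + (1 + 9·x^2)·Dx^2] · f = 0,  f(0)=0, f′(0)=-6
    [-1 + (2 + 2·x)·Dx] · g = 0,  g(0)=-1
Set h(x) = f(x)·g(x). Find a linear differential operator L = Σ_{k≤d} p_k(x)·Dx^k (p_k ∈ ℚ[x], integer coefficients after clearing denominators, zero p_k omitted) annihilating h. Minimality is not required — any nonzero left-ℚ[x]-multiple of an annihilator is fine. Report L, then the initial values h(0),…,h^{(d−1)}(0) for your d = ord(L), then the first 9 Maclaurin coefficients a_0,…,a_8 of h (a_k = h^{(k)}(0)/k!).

f: a_k = 0, -6, 0, 18, 0, -486/5, 0, 4374/7, 0, …
g: a_k = -1, -1/2, 1/8, -1/16, 5/128, -7/256, 21/1024, -33/2048, 429/32768, …
Sym-product of L_f,L_g gives L₀ (≤ ord 2).
L = (3 - 36·x - 9·x^2) + (-4 + 68·x + 108·x^2 + 36·x^3)·Dx + (4 + 8·x + 40·x^2 + 72·x^3 + 36·x^4)·Dx^2  (order 2).
h: a_k = 0, 6, 3, -75/4, -69/8, 31749/320, 30489/640, -11404773/17920, -10993887/35840, …
ICs: h(0) = 0, h′(0) = 6.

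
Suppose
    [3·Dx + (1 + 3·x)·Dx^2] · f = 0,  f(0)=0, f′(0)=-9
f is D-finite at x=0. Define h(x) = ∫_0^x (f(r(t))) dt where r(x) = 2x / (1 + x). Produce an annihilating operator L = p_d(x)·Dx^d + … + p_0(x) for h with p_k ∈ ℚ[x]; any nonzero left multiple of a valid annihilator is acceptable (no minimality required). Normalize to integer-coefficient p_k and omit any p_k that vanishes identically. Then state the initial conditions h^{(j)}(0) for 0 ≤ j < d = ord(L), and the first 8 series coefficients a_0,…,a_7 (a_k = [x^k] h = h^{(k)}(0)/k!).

f: a_k = 0, -9, 27/2, -27, 243/4, -729/5, 729/2, -6561/7, …
h₀=f(r): pull back L_f along r ⇒ L₀.
h=∫h₀ ⇒ L = L₀·Dx.
L = (8 + 14·x)·Dx^2 + (1 + 8·x + 7·x^2)·Dx^3  (order 3).
h: a_k = 0, 0, -9, 24, -171/2, 360, -8403/5, 58824/7, …
ICs: h(0) = 0, h′(0) = 0, h′′(0) = -18.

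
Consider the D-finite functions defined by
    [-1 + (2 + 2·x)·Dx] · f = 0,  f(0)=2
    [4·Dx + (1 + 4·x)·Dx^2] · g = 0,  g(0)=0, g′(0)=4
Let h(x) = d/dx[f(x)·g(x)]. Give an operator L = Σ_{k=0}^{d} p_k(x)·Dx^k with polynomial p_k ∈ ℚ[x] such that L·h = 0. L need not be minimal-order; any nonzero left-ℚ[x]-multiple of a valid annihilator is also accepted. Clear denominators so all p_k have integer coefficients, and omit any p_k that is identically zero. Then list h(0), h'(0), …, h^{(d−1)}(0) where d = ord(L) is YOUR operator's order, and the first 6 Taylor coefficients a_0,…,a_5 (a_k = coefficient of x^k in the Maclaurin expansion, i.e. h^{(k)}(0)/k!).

f: a_k = 2, 1, -1/4, 1/8, -5/64, 7/128, …
g: a_k = 0, 4, -8, 64/3, -64, 1024/5, …
Sym-product of L_f,L_g gives L₀ (≤ ord 2).
h₀' ⇒ L via d/dx closure of L₀.
L = (-83 - 40·x + 16·x^2) + (-196 - 372·x - 48·x^2 + 128·x^3)·Dx + (-20 - 104·x - 84·x^2 + 64·x^3 + 64·x^4)·Dx^2  (order 2).
h: a_k = 8, -24, 101, -1250/3, 81349/48, -547691/80, …
ICs: h(0) = 8, h′(0) = -24.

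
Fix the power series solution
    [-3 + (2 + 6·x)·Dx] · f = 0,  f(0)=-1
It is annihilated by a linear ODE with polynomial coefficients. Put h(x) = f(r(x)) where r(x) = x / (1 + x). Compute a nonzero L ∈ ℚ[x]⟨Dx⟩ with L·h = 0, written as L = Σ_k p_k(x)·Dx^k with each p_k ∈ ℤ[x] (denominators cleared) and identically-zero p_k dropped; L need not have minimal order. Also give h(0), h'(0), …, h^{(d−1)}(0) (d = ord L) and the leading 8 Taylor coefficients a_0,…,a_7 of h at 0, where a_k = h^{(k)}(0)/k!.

L = -3 + (2 + 10·x + 8·x^2)·Dx  (order 1).
h: a_k = -1, -3/2, 21/8, -87/16, 1677/128, -9069/256, 106305/1024, -658335/2048, …
ICs: h(0) = -1.

f: a_k = -1, -3/2, 9/8, -27/16, 405/128, -1701/256, 15309/1024, -72171/2048, …
Substitute x→r, Dx→(1/r')Dx; clear ⇒ L₀.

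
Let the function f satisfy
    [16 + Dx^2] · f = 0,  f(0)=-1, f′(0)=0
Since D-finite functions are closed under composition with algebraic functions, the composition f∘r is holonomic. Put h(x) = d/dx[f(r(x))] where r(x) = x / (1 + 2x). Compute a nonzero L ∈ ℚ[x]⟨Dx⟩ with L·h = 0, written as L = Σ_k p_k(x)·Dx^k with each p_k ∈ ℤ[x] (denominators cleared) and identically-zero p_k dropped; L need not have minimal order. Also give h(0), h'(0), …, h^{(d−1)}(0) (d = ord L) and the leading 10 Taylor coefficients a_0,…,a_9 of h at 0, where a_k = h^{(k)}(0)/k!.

L = (40 + 96·x + 96·x^2) + (12 + 72·x + 144·x^2 + 96·x^3)·Dx + (1 + 8·x + 24·x^2 + 32·x^3 + 16·x^4)·Dx^2  (order 2).
h: a_k = 0, 16, -96, 1024/3, -2560/3, 19712/15, 3584/5, -4820992/315, 2646016/35, -784642048/2835, …
ICs: h(0) = 0, h′(0) = 16.

f: a_k = -1, 0, 8, 0, -32/3, 0, 256/45, 0, -512/315, 0, …
Substitute x→r, Dx→(1/r')Dx; clear ⇒ L₀.
h₀' ⇒ L via d/dx closure of L₀.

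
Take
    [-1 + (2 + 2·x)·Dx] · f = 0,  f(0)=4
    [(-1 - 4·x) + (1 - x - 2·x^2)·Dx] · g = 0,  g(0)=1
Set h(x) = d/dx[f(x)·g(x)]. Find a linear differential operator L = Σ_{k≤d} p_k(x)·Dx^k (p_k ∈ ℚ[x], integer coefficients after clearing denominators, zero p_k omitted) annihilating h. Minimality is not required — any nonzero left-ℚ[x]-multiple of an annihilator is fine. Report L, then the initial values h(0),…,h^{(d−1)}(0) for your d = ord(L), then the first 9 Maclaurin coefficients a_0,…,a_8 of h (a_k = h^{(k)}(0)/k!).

L = (9 + 20·x + 20·x^2) + (-2 - 2·x + 8·x^2 + 8·x^3)·Dx  (order 1).
h: a_k = 6, 27, 309/4, 1683/8, 33345/64, 160749/128, 1497321/512, 6851331/1024, 246538521/16384, …
ICs: h(0) = 6.

f: a_k = 4, 2, -1/2, 1/4, -5/32, 7/64, -21/256, 33/512, -429/8192, …
g: a_k = 1, 1, 3, 5, 11, 21, 43, 85, 171, …
Product ⇒ symmetric product L₀, ord ≤ 1.
Derive L from L₀ (diff closure).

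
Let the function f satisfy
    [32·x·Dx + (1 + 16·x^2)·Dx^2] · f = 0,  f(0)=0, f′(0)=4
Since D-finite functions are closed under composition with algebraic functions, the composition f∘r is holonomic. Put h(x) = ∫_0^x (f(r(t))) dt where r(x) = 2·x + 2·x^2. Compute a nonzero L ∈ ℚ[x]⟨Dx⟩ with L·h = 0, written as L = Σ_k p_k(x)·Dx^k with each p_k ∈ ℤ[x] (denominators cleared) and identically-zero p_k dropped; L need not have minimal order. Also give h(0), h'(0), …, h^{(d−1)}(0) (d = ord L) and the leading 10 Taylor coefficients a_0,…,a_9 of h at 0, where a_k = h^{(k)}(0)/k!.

L = (-2 + 128·x + 512·x^2 + 768·x^3 + 384·x^4)·Dx^2 + (1 + 2·x + 64·x^2 + 256·x^3 + 320·x^4 + 128·x^5)·Dx^3  (order 3).
h: a_k = 0, 0, 4, 8/3, -128/3, -512/5, 15104/15, 97792/21, -204800/7, -2031616/9, …
ICs: h(0) = 0, h′(0) = 0, h′′(0) = 8.

f: a_k = 0, 4, 0, -64/3, 0, 1024/5, 0, -16384/7, 0, 262144/9, …
Change of var in L_f (x↦r) gives L₀.
h=∫h₀ ⇒ L = L₀·Dx.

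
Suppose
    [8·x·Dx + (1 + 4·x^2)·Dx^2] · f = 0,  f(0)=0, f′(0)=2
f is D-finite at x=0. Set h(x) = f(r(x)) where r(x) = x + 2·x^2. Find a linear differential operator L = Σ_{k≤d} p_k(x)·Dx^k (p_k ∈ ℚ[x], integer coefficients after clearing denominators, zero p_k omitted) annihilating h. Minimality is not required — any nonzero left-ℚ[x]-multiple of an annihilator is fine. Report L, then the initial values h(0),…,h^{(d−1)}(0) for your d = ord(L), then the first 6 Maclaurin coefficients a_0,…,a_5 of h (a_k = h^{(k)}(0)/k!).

L = (-4 + 8·x + 64·x^2 + 192·x^3 + 192·x^4)·Dx + (1 + 4·x + 4·x^2 + 32·x^3 + 80·x^4 + 64·x^5)·Dx^2  (order 2).
h: a_k = 0, 2, 4, -8/3, -16, -128/5, …
ICs: h(0) = 0, h′(0) = 2.

f: a_k = 0, 2, 0, -8/3, 0, 32/5, …
L₀ from L_f via x↦r, Dx↦r'^{-1}Dx.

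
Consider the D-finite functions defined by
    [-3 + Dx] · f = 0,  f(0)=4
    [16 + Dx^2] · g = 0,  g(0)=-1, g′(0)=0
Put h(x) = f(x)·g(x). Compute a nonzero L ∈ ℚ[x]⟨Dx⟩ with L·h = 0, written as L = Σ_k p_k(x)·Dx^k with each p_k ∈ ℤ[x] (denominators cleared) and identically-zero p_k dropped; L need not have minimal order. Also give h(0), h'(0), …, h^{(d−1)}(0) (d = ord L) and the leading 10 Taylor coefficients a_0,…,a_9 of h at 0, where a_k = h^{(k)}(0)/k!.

L = 25 - 6·Dx + Dx^2  (order 2).
h: a_k = -4, -12, 14, 78, 527/6, 79/10, -11753/180, -25481/420, -164833/10080, 34151/3360, …
ICs: h(0) = -4, h′(0) = -12.

f: a_k = 4, 12, 18, 18, 27/2, 81/10, 81/20, 243/140, 729/1120, 243/1120, …
g: a_k = -1, 0, 8, 0, -32/3, 0, 256/45, 0, -512/315, 0, …
L₀ := L_f ⊗_s L_g (sym. prod.), ord ≤ 2.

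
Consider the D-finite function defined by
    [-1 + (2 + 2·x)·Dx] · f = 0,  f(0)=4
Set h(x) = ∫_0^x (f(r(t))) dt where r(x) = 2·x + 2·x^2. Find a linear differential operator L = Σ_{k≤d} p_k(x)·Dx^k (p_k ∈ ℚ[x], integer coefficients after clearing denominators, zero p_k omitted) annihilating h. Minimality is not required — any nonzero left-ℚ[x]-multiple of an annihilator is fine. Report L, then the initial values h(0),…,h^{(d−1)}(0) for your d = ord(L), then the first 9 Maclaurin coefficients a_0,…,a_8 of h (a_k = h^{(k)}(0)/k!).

f: a_k = 4, 2, -1/2, 1/4, -5/32, 7/64, -21/256, 33/512, -429/8192, …
Change of var in L_f (x↦r) gives L₀.
h=∫h₀ ⇒ L = L₀·Dx.
L = (-1 - 2·x)·Dx + (1 + 2·x + 2·x^2)·Dx^2  (order 2).
h: a_k = 0, 4, 2, 2/3, -1/2, 3/10, -1/12, -3/28, 7/32, …
ICs: h(0) = 0, h′(0) = 4.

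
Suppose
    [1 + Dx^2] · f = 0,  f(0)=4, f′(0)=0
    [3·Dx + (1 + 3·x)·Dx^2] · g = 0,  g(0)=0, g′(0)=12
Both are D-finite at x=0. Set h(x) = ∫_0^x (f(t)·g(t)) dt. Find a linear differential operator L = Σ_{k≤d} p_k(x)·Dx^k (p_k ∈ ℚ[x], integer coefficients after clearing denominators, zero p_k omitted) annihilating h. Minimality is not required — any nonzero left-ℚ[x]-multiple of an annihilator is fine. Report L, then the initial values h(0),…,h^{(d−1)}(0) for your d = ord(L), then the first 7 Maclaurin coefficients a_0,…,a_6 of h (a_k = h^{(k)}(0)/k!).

L = (-203 - 222·x - 189·x^2 + 432·x^3 + 324·x^4)·Dx + (-84 - 108·x + 648·x^2 + 648·x^3)·Dx^2 + (-208 - 228·x - 54·x^2 + 864·x^3 + 648·x^4)·Dx^3 + (-84 - 108·x + 648·x^2 + 648·x^3)·Dx^4 + (-5 - 6·x + 135·x^2 + 432·x^3 + 324·x^4)·Dx^5  (order 5).
h: a_k = 0, 0, 24, -24, 30, -288/5, 1769/15, …
ICs: h(0) = 0, h′(0) = 0, h′′(0) = 48, h′′′(0) = -144, h′′′′(0) = 720.

f: a_k = 4, 0, -2, 0, 1/6, 0, -1/180, …
g: a_k = 0, 12, -18, 36, -81, 972/5, -486, …
h₀=f·g: eliminate ⇒ L₀, order ≤ 2·2.
Integrate: L := L₀·Dx.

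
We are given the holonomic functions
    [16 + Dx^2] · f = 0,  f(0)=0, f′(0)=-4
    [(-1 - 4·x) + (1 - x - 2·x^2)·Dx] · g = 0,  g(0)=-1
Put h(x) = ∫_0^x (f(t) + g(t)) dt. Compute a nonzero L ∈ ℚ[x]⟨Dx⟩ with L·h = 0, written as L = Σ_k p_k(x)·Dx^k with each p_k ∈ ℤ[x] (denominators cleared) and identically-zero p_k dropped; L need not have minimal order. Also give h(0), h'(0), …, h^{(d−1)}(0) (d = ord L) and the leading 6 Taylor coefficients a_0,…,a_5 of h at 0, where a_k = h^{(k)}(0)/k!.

f: a_k = 0, -4, 0, 32/3, 0, -128/15, …
g: a_k = -1, -1, -3, -5, -11, -21, …
f+g: L₀ = lclm(L_f,L_g), ord ≤ 2+1.
∫: right-multiply L₀ by Dx.
L = (-368 - 1408·x + 256·x^2 - 512·x^3 - 2560·x^4 - 2048·x^5)·Dx + (176 - 336·x - 384·x^2 + 1024·x^3 + 384·x^4 - 1536·x^5 - 1024·x^6)·Dx^2 + (-23 - 88·x + 16·x^2 - 32·x^3 - 160·x^4 - 128·x^5)·Dx^3 + (11 - 21·x - 24·x^2 + 64·x^3 + 24·x^4 - 96·x^5 - 64·x^6)·Dx^4  (order 4).
h: a_k = 0, -1, -5/2, -1, 17/12, -11/5, …
ICs: h(0) = 0, h′(0) = -1, h′′(0) = -5, h′′′(0) = -6.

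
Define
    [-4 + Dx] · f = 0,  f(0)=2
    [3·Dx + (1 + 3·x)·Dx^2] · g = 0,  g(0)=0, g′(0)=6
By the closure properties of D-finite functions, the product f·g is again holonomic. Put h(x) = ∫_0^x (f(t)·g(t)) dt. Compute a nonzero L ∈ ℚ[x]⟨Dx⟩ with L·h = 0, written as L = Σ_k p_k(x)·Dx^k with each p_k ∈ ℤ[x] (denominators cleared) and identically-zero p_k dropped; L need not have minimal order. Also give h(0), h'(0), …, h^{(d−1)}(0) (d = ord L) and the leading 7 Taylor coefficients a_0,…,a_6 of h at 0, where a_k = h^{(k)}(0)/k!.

f: a_k = 2, 8, 16, 64/3, 64/3, 256/15, 512/45, …
g: a_k = 0, 6, -9, 18, -81/2, 486/5, -243, …
f·g: L₀ = L_f ⊗_s L_g, ord ≤ 1·2.
∫: right-multiply L₀ by Dx.
L = (4 + 48·x)·Dx + (-5 - 24·x)·Dx^2 + (1 + 3·x)·Dx^3  (order 3).
h: a_k = 0, 0, 6, 10, 15, 47/5, 236/15, …
ICs: h(0) = 0, h′(0) = 0, h′′(0) = 12.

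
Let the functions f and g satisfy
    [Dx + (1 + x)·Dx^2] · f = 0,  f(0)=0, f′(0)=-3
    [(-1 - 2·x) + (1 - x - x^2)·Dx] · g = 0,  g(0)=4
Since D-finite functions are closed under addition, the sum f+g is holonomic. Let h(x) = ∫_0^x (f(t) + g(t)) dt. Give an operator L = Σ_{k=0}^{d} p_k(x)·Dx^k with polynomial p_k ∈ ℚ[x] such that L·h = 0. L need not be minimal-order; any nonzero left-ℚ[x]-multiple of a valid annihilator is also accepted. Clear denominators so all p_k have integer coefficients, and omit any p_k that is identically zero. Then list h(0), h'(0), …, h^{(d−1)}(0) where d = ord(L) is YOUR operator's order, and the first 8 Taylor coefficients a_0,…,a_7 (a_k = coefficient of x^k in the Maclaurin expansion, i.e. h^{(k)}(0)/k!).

L = (-26 - 70·x - 76·x^2 - 36·x^3 - 12·x^4)·Dx^2 + (-16 - 84·x - 160·x^2 - 144·x^3 - 74·x^4 - 20·x^5)·Dx^3 + (5 + 11·x - x^2 - 23·x^3 - 29·x^4 - 17·x^5 - 4·x^6)·Dx^4  (order 4).
h: a_k = 0, 4, 1/2, 19/6, 11/4, 83/20, 157/30, 15/2, …
ICs: h(0) = 0, h′(0) = 4, h′′(0) = 1, h′′′(0) = 19.

f: a_k = 0, -3, 3/2, -1, 3/4, -3/5, 1/2, -3/7, …
g: a_k = 4, 4, 8, 12, 20, 32, 52, 84, …
Weyl lclm of L_f,L_g ⇒ L₀ (ord ≤ 3).
h=∫₀ˣh₀: take L = L₀·Dx.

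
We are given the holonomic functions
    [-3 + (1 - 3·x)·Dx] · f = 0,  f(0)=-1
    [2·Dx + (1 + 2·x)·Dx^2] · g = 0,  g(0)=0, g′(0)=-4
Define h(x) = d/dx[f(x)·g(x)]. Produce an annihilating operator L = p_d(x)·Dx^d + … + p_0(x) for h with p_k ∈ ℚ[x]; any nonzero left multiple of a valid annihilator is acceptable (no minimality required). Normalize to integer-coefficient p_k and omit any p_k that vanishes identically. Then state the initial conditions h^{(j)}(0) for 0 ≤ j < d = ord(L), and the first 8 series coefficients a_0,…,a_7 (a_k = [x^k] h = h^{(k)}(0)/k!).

L = 24 + (5 + 30·x)·Dx + (-1 + x + 6·x^2)·Dx^2  (order 2).
h: a_k = 4, 16, 88, 320, 1264, 22112/5, 78672/5, 1870208/35, …
ICs: h(0) = 4, h′(0) = 16.

f: a_k = -1, -3, -9, -27, -81, -243, -729, -2187, …
g: a_k = 0, -4, 4, -16/3, 8, -64/5, 64/3, -256/7, …
f·g: L₀ = L_f ⊗_s L_g, ord ≤ 1·2.
Derive L from L₀ (diff closure).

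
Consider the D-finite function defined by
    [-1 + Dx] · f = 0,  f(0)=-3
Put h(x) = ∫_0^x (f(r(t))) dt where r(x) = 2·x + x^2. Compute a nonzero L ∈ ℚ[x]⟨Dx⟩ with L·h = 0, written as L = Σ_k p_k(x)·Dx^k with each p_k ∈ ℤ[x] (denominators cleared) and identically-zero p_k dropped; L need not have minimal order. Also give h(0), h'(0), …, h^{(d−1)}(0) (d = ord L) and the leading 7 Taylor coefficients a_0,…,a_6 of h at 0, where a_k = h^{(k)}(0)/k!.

f: a_k = -3, -3, -3/2, -1/2, -1/8, -1/40, -1/240, …
Substitute x→r, Dx→(1/r')Dx; clear ⇒ L₀.
Integrate: L := L₀·Dx.
L = (-2 - 2·x)·Dx + Dx^2  (order 2).
h: a_k = 0, -3, -3, -3, -5/2, -19/10, -13/10, …
ICs: h(0) = 0, h′(0) = -3.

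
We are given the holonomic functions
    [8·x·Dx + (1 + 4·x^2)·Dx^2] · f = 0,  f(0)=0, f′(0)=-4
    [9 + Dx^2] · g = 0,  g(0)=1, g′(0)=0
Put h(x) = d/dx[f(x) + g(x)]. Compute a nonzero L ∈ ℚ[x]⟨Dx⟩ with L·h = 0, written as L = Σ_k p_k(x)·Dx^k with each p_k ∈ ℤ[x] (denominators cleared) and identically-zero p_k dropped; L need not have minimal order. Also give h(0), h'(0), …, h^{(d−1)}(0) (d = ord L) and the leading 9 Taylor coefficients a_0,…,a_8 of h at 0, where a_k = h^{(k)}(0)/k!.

f: a_k = 0, -4, 0, 16/3, 0, -64/5, 0, 256/7, 0, …
g: a_k = 1, 0, -9/2, 0, 27/8, 0, -81/80, 0, 729/4480, …
h₀=f+g: left-lcm gives L₀, ord ≤ 4.
h=h₀': d/dx-closure on L₀ ⇒ L.
L = (-2808·x + 19008·x^3 + 10368·x^5) + (9 + 1548·x^2 + 7344·x^4 + 5184·x^6)·Dx + (-312·x + 2112·x^3 + 1152·x^5)·Dx^2 + (1 + 172·x^2 + 816·x^4 + 576·x^6)·Dx^3  (order 3).
h: a_k = -4, -9, 16, 27/2, -64, -243/40, 256, 729/560, -1024, …
ICs: h(0) = -4, h′(0) = -9, h′′(0) = 32.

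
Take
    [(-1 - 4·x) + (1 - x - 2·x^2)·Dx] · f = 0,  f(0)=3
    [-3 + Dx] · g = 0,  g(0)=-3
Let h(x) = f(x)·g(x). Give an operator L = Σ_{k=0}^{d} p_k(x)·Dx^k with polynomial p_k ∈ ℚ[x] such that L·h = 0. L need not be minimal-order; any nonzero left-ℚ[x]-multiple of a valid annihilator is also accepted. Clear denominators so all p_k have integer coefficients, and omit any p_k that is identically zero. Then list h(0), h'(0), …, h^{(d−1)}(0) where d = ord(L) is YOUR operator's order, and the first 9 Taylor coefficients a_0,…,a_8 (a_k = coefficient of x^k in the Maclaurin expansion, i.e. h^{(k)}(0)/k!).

f: a_k = 3, 3, 9, 15, 33, 63, 129, 255, 513, …
g: a_k = -3, -9, -27/2, -27/2, -81/8, -243/40, -243/80, -729/560, -2187/4480, …
L₀ := L_f ⊗_s L_g (sym. prod.), ord ≤ 1.
L = (4 + x - 6·x^2) + (-1 + x + 2·x^2)·Dx  (order 1).
h: a_k = -9, -36, -189/2, -207, -3411/8, -4293/5, -137637/80, -963639/280, -30840129/4480, …
ICs: h(0) = -9.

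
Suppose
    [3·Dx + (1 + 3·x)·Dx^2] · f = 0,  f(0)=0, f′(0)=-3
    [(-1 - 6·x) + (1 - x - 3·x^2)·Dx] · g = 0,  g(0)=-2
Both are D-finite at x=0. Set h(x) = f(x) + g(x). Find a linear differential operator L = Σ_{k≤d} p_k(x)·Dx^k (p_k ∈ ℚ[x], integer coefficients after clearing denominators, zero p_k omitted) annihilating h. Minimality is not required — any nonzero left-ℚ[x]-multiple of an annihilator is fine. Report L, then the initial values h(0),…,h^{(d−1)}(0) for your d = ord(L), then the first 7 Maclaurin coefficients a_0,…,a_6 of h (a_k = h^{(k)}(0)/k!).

L = (-270 - 1422·x - 3780·x^2 - 2916·x^3 - 2916·x^4)·Dx + (-24 - 468·x - 2736·x^2 - 5616·x^3 - 5994·x^4 - 4860·x^5)·Dx^2 + (11 + 79·x + 129·x^2 - 171·x^3 - 783·x^4 - 1377·x^5 - 972·x^6)·Dx^3  (order 3).
h: a_k = -2, -5, -7/2, -23, -71/4, -643/5, -145/2, …
ICs: h(0) = -2, h′(0) = -5, h′′(0) = -7.

f: a_k = 0, -3, 9/2, -9, 81/4, -243/5, 243/2, …
g: a_k = -2, -2, -8, -14, -38, -80, -194, …
L₀ := lclm(L_f,L_g); ord L₀ ≤ 2+1.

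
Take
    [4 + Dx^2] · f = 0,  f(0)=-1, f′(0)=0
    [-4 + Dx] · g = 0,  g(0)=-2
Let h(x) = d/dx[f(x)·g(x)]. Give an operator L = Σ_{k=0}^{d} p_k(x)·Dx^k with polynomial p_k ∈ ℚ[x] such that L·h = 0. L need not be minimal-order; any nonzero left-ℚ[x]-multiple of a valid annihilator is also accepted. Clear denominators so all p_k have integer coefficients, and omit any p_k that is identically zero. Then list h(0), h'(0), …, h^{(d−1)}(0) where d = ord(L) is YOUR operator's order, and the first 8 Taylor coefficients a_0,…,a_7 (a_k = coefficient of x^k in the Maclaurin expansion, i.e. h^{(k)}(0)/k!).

f: a_k = -1, 0, 2, 0, -2/3, 0, 4/45, 0, …
g: a_k = -2, -8, -16, -64/3, -64/3, -256/15, -512/45, -2048/315, …
h₀=f·g: eliminate ⇒ L₀, order ≤ 2·1.
Derive L from L₀ (diff closure).
L = 20 - 8·Dx + Dx^2  (order 2).
h: a_k = 8, 24, 16, -112/3, -304/3, -624/5, -4448/45, -16864/315, …
ICs: h(0) = 8, h′(0) = 24.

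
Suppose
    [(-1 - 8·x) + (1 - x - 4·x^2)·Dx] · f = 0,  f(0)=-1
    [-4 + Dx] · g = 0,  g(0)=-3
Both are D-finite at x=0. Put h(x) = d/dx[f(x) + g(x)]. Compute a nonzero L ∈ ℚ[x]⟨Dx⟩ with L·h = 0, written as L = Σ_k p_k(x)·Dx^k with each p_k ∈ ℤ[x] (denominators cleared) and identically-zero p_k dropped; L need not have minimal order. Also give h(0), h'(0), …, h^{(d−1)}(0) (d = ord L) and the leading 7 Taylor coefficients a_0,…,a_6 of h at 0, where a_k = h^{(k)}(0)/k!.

f: a_k = -1, -1, -5, -9, -29, -65, -181, …
g: a_k = -3, -12, -24, -32, -32, -128/5, -256/15, …
Sum ⇒ L₀ = lclm(L_f,L_g) in ℚ(x)⟨Dx⟩.
Derive L from L₀ (diff closure).
L = (28 + 848·x + 896·x^2 + 4608·x^3 + 3072·x^4) + (-19 - 192·x - 472·x^2 - 1152·x^3 + 640·x^4 + 1024·x^5)·Dx + (3 - 5·x + 62·x^2 - 352·x^4 - 256·x^5)·Dx^2  (order 2).
h: a_k = -13, -58, -123, -244, -453, -5942/5, -47329/15, …
ICs: h(0) = -13, h′(0) = -58.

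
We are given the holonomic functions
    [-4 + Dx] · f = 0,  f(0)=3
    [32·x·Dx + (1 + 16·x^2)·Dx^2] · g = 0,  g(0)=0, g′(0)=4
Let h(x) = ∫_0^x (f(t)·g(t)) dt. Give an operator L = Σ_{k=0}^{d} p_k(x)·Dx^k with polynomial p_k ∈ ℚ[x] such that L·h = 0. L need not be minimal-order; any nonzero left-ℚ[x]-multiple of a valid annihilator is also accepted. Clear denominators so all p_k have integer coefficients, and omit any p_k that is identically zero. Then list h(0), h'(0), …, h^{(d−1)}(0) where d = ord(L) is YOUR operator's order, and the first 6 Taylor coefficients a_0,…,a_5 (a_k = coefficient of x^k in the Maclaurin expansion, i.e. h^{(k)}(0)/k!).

f: a_k = 3, 12, 24, 32, 32, 128/5, …
g: a_k = 0, 4, 0, -64/3, 0, 1024/5, …
h₀=f·g: eliminate ⇒ L₀, order ≤ 1·2.
∫: right-multiply L₀ by Dx.
L = (16 - 128·x + 256·x^2)·Dx + (-8 + 32·x - 128·x^2)·Dx^2 + (1 + 16·x^2)·Dx^3  (order 3).
h: a_k = 0, 0, 6, 16, 8, -128/5, …
ICs: h(0) = 0, h′(0) = 0, h′′(0) = 12.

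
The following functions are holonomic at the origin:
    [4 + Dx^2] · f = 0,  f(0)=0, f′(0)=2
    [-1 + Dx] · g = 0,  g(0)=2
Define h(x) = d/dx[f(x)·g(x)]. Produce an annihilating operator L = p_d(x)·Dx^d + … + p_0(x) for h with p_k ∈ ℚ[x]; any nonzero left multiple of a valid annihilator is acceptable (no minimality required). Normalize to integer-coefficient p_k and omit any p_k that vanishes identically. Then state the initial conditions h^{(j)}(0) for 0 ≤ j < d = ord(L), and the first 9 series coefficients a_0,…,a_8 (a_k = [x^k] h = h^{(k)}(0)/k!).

f: a_k = 0, 2, 0, -4/3, 0, 4/15, 0, -8/315, 0, …
g: a_k = 2, 2, 1, 1/3, 1/12, 1/60, 1/360, 1/2520, 1/20160, …
h₀=f·g: eliminate ⇒ L₀, order ≤ 2·1.
h=h₀': d/dx-closure on L₀ ⇒ L.
L = 5 - 2·Dx + Dx^2  (order 2).
h: a_k = 4, 8, -2, -8, -19/6, 11/15, 139/180, 2/15, -359/10080, …
ICs: h(0) = 4, h′(0) = 8.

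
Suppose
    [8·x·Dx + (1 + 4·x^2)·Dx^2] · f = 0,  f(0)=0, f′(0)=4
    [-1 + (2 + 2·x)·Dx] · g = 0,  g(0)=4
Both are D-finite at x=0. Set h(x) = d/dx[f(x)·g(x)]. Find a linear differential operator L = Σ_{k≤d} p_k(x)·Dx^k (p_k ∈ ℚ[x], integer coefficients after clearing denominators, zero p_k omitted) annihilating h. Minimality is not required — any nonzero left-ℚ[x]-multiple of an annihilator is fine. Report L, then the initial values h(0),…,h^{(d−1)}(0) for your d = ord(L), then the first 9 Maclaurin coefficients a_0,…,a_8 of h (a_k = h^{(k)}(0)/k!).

f: a_k = 0, 4, 0, -16/3, 0, 64/5, 0, -256/7, 0, …
g: a_k = 4, 2, -1/2, 1/4, -5/32, 7/64, -21/256, 33/512, -429/8192, …
Product ⇒ symmetric product L₀, ord ≤ 2.
Differentiate: ansatz ord ≤ ord L₀ ⇒ L.
L = (29 + 160·x - 280·x^2 - 384·x^3 - 48·x^4) + (76 + 300·x - 288·x^2 - 1664·x^3 - 1344·x^4 - 192·x^5)·Dx + (12 - 40·x - 84·x^2 - 256·x^3 - 544·x^4 - 384·x^5 - 64·x^6)·Dx^2  (order 2).
h: a_k = 16, 16, -70, -116/3, 6389/24, 5929/40, -1022653/960, -944407/1680, 60850925/14336, …
ICs: h(0) = 16, h′(0) = 16.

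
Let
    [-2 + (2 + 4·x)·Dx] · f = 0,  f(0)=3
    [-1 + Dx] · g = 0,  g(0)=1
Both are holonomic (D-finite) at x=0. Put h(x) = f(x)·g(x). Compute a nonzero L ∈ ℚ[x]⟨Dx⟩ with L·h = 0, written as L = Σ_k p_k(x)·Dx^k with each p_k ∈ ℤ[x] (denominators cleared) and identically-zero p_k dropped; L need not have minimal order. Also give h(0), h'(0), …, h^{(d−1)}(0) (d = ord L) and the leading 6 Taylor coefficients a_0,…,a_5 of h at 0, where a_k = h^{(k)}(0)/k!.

f: a_k = 3, 3, -3/2, 3/2, -15/8, 21/8, …
g: a_k = 1, 1, 1/2, 1/6, 1/24, 1/120, …
Sym-product of L_f,L_g gives L₀ (≤ ord 1).
L = (-2 - 2·x) + (1 + 2·x)·Dx  (order 1).
h: a_k = 3, 6, 3, 2, -1/2, 7/5, …
ICs: h(0) = 3.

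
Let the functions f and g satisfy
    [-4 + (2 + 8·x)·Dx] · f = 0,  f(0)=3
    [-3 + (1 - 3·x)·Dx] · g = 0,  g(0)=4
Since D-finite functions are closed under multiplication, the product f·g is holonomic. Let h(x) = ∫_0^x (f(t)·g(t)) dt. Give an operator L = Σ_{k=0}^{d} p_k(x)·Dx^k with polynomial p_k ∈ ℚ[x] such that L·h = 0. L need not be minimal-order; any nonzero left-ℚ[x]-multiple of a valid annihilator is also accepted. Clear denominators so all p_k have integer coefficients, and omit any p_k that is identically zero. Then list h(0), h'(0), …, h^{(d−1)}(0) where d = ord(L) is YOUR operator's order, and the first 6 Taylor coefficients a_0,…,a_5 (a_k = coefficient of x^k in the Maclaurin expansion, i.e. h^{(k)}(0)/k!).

f: a_k = 3, 6, -6, 12, -30, 84, …
g: a_k = 4, 12, 36, 108, 324, 972, …
f·g: L₀ = L_f ⊗_s L_g, ord ≤ 1·1.
h=∫h₀ ⇒ L = L₀·Dx.
L = (5 + 6·x)·Dx + (-1 - x + 12·x^2)·Dx^2  (order 2).
h: a_k = 0, 12, 30, 52, 129, 1428/5, …
ICs: h(0) = 0, h′(0) = 12.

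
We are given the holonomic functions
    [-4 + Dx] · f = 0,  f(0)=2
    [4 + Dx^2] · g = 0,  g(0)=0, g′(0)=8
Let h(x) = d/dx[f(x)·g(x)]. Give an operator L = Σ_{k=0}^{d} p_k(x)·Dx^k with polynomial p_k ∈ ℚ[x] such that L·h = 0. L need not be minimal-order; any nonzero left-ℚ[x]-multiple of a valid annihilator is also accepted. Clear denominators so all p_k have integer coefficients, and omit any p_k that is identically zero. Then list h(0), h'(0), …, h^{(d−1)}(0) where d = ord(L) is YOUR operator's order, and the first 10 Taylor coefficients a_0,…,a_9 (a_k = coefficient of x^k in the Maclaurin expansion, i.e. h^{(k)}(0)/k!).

f: a_k = 2, 8, 16, 64/3, 64/3, 256/15, 512/45, 2048/315, 1024/315, 4096/2835, …
g: a_k = 0, 8, 0, -16/3, 0, 16/15, 0, -32/315, 0, 16/2835, …
Sym-product of L_f,L_g gives L₀ (≤ ord 2).
Differentiate: ansatz ord ≤ ord L₀ ⇒ L.
L = 20 - 8·Dx + Dx^2  (order 2).
h: a_k = 16, 128, 352, 512, 1312/3, 2816/15, -1856/45, -2048/15, -38368/315, -199424/2835, …
ICs: h(0) = 16, h′(0) = 128.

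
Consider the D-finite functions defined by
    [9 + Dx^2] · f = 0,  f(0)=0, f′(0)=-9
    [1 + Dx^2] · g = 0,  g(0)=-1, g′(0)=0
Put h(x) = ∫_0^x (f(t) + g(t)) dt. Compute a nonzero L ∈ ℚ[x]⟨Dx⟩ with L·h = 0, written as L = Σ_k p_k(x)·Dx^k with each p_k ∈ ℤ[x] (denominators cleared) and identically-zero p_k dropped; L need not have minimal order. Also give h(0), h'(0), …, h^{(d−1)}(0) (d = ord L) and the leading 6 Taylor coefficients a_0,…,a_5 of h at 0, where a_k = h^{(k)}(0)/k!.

f: a_k = 0, -9, 0, 27/2, 0, -243/40, …
g: a_k = -1, 0, 1/2, 0, -1/24, 0, …
L₀ := lclm(L_f,L_g); ord L₀ ≤ 2+2.
h=∫₀ˣh₀: take L = L₀·Dx.
L = 9·Dx + 10·Dx^3 + Dx^5  (order 5).
h: a_k = 0, -1, -9/2, 1/6, 27/8, -1/120, …
ICs: h(0) = 0, h′(0) = -1, h′′(0) = -9, h′′′(0) = 1, h′′′′(0) = 81.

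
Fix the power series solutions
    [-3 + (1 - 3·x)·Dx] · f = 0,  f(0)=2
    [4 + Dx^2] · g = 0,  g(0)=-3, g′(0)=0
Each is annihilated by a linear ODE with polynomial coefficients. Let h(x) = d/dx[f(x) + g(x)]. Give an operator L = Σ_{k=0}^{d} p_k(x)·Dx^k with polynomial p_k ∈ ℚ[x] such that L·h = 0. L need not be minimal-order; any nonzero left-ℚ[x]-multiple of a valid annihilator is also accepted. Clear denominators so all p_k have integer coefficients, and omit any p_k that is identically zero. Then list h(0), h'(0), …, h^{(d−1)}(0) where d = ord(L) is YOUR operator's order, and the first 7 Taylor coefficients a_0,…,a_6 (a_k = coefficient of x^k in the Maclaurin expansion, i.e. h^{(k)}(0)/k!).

f: a_k = 2, 6, 18, 54, 162, 486, 1458, …
g: a_k = -3, 0, 6, 0, -2, 0, 4/15, …
f+g: L₀ = lclm(L_f,L_g), ord ≤ 1+2.
Derive L from L₀ (diff closure).
L = (1344 - 288·x + 432·x^2) + (-116 + 396·x - 216·x^2 + 216·x^3)·Dx + (336 - 72·x + 108·x^2)·Dx^2 + (-29 + 99·x - 54·x^2 + 54·x^3)·Dx^3  (order 3).
h: a_k = 6, 48, 162, 640, 2430, 43748/5, 30618, …
ICs: h(0) = 6, h′(0) = 48, h′′(0) = 324.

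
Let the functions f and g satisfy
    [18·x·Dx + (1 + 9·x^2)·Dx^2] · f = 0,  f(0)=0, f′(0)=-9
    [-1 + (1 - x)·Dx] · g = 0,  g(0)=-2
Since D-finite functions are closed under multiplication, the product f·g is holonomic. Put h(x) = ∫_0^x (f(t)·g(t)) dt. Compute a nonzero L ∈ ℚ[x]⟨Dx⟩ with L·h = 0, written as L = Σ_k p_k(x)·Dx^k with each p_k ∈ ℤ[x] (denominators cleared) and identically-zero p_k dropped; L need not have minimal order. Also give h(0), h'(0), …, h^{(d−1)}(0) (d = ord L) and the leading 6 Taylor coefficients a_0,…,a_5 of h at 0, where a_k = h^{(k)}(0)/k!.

L = 18·x·Dx + (2 - 18·x + 36·x^2)·Dx^2 + (-1 + x - 9·x^2 + 9·x^3)·Dx^3  (order 3).
h: a_k = 0, 0, 9, 6, -9, -36/5, …
ICs: h(0) = 0, h′(0) = 0, h′′(0) = 18.

f: a_k = 0, -9, 0, 27, 0, -729/5, …
g: a_k = -2, -2, -2, -2, -2, -2, …
L₀ := L_f ⊗_s L_g (sym. prod.), ord ≤ 2.
h=∫₀ˣh₀: take L = L₀·Dx.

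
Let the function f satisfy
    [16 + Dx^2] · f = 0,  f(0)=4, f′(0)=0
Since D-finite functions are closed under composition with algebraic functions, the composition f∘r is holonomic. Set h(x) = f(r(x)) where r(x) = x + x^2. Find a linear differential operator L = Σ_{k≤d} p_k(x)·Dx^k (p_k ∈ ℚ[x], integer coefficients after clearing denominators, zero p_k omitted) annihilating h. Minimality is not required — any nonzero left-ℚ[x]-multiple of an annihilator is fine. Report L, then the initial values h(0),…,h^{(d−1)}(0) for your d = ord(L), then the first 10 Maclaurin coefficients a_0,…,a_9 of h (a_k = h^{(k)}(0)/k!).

f: a_k = 4, 0, -32, 0, 128/3, 0, -1024/45, 0, 2048/315, 0, …
Substitute x→r, Dx→(1/r')Dx; clear ⇒ L₀.
L = (16 + 96·x + 192·x^2 + 128·x^3) - 2·Dx + (1 + 2·x)·Dx^2  (order 2).
h: a_k = 4, 0, -32, -64, 32/3, 512/3, 10496/45, 512/15, -92032/315, -126976/315, …
ICs: h(0) = 4, h′(0) = 0.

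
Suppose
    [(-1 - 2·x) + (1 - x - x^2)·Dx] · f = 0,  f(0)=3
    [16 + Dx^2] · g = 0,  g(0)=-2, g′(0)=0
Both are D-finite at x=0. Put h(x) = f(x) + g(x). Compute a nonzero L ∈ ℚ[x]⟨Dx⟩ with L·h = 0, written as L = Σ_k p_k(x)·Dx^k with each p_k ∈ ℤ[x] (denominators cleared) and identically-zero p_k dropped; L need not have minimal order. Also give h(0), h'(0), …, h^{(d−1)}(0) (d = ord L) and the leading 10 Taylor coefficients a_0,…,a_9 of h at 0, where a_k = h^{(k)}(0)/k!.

f: a_k = 3, 3, 6, 9, 15, 24, 39, 63, 102, 165, …
g: a_k = -2, 0, 16, 0, -64/3, 0, 512/45, 0, -1024/315, 0, …
Weyl lclm of L_f,L_g ⇒ L₀ (ord ≤ 3).
L = (272 + 384·x - 352·x^2 + 192·x^3 + 640·x^4 + 256·x^5) + (-160 + 368·x + 32·x^2 - 544·x^3 + 48·x^4 + 384·x^5 + 128·x^6)·Dx + (17 + 24·x - 22·x^2 + 12·x^3 + 40·x^4 + 16·x^5)·Dx^2 + (-10 + 23·x + 2·x^2 - 34·x^3 + 3·x^4 + 24·x^5 + 8·x^6)·Dx^3  (order 3).
h: a_k = 1, 3, 22, 9, -19/3, 24, 2267/45, 63, 31106/315, 165, …
ICs: h(0) = 1, h′(0) = 3, h′′(0) = 44.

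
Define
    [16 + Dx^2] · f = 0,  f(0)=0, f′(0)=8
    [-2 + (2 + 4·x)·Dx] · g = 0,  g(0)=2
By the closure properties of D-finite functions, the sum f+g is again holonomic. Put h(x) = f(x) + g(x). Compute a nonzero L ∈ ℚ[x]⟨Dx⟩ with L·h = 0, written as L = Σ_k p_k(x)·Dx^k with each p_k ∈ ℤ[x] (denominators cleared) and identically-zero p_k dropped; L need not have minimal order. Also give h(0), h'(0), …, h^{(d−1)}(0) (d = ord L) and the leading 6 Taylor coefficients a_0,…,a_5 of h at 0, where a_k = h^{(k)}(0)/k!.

f: a_k = 0, 8, 0, -64/3, 0, 256/15, …
g: a_k = 2, 2, -1, 1, -5/4, 7/4, …
L₀ := lclm(L_f,L_g); ord L₀ ≤ 2+1.
L = (-304 - 1024·x - 1024·x^2) + (240 + 1504·x + 3072·x^2 + 2048·x^3)·Dx + (-19 - 64·x - 64·x^2)·Dx^2 + (15 + 94·x + 192·x^2 + 128·x^3)·Dx^3  (order 3).
h: a_k = 2, 10, -1, -61/3, -5/4, 1129/60, …
ICs: h(0) = 2, h′(0) = 10, h′′(0) = -2.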